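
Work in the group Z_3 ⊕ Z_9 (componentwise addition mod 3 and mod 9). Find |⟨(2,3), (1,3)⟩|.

|⟨(2,3)⟩| = 3 and |⟨(1,3)⟩| = 3, so |H| is a multiple of lcm(3, 3) = 3 and divides |G| = 27.
Closing under the operation: H = {(0,0), (0,3), (0,6), (1,0), (1,3), (1,6), (2,0), (2,3), (2,6)}, so |H| = 9.

9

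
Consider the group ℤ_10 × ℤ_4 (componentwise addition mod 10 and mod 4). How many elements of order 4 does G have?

An element (a,b) has order lcm(ord(a), ord(b)); count pairs with lcm equal to 4.
Enumerating gives 4 such elements.

4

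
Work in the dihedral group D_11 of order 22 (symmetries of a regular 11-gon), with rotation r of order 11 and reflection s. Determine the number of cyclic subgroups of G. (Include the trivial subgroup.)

Group the elements of G by the cyclic subgroup they generate; each cyclic subgroup of order d accounts for φ(d) elements.
Cyclic subgroups by order — order 1: 1; order 2: 11; order 11: 1.
Total: 13.

13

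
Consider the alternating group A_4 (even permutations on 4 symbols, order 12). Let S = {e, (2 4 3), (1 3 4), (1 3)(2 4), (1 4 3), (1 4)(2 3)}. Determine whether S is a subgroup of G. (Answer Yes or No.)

No

(2 4 3) ∈ S but its inverse (2 3 4) ∉ S, so S is not a subgroup.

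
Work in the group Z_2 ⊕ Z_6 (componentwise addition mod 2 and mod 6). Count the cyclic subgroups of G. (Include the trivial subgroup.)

Group the elements of G by the cyclic subgroup they generate; each cyclic subgroup of order d accounts for φ(d) elements.
Cyclic subgroups by order — order 1: 1; order 2: 3; order 3: 1; order 6: 3.
Total: 8.

8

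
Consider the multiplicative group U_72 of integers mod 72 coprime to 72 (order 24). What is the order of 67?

Compute successive powers of 67 mod 72: 67, 25, 19, 49, 43, 1; 67^6 ≡ 1 (mod 72).
So |⟨67⟩| = 6.

6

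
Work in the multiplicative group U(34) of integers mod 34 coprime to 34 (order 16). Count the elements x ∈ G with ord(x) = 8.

4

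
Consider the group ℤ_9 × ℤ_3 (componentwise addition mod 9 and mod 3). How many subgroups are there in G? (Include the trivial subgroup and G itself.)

10

|G| = 27, so by Lagrange every subgroup order divides 27. Divisors: 1, 3, 9, 27.
Subgroups by order — order 1: 1; order 3: 4; order 9: 4; order 27: 1.
Total: 1 + 4 + 4 + 1 = 10.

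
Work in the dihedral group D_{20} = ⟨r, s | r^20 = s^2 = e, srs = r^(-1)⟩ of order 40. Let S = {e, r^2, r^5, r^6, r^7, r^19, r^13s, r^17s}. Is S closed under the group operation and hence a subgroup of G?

r^5 ∈ S but its inverse r^15 ∉ S, so S is not a subgroup.

No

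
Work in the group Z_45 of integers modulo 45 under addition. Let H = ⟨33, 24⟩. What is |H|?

15

|⟨33⟩| = 15 and |⟨24⟩| = 15, so |H| is a multiple of lcm(15, 15) = 15 and divides |G| = 45.
Closing under the operation: H = {0, 3, 6, 9, 12, 15, 18, 21, 24, 27, 30, 33, 36, 39, 42}, so |H| = 15.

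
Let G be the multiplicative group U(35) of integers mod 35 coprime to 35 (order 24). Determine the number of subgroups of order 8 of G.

|G| = 24 and 8 | 24, so subgroups of order 8 are possible by Lagrange.
The subgroups of order 8 are: {1, 6, 8, 13, 22, 27, 29, 34}.
So G has 1 subgroup of order 8.

1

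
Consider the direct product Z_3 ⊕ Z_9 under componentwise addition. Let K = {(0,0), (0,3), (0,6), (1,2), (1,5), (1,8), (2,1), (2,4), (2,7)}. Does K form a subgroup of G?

Yes

|K| = 9 divides |G| = 27, consistent with Lagrange.
K contains the identity, every element's inverse is in K, and K is closed under +: it is a subgroup.
In fact K = ⟨(2,4)⟩.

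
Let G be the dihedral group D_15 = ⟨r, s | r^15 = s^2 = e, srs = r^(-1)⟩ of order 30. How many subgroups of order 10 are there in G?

3

|G| = 30 and 10 | 30, so subgroups of order 10 are possible by Lagrange.
The subgroups of order 10 are: {e, r^3, r^6, r^9, r^12, rs, r^4s, r^7s, r^10s, r^13s}; {e, r^3, r^6, r^9, r^12, r^2s, r^5s, r^8s, r^11s, r^14s}; {e, r^3, r^6, r^9, r^12, s, r^3s, r^6s, r^9s, r^12s}.
So G has 3 subgroups of order 10.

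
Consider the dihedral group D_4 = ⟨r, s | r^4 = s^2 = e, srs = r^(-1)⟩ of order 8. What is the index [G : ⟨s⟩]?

4

|⟨s⟩| = 2 and |G| = 8.
By Lagrange, [G : H] = |G|/|H| = 8/2 = 4.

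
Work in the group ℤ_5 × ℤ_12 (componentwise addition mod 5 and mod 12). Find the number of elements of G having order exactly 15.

An element (a,b) has order lcm(ord(a), ord(b)); count pairs with lcm equal to 15.
Enumerating gives 8 such elements.

8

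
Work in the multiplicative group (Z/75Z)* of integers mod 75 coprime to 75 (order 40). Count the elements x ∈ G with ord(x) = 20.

Enumerating element orders in G gives 16 elements of order 20.

16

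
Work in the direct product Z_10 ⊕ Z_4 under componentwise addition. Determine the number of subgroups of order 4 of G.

3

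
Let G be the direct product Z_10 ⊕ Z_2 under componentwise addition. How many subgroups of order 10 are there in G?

|G| = 20 and 10 | 20, so subgroups of order 10 are possible by Lagrange.
The subgroups of order 10 are: {(0,0), (0,1), (2,0), (2,1), (4,0), (4,1), (6,0), (6,1), (8,0), (8,1)}; {(0,0), (1,0), (2,0), (3,0), (4,0), (5,0), (6,0), (7,0), (8,0), (9,0)}; {(0,0), (1,1), (2,0), (3,1), (4,0), (5,1), (6,0), (7,1), (8,0), (9,1)}.
So G has 3 subgroups of order 10.

3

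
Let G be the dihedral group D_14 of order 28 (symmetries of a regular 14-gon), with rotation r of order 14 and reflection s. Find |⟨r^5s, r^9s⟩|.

14

|⟨r^5s⟩| = 2 and |⟨r^9s⟩| = 2, so |H| is a multiple of lcm(2, 2) = 2 and divides |G| = 28.
Closing under the operation: H = {e, r^2, r^4, r^6, r^8, r^10, r^12, rs, r^3s, r^5s, r^7s, r^9s, r^11s, r^13s}, so |H| = 14.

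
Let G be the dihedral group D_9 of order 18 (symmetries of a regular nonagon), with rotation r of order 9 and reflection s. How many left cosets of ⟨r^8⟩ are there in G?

|⟨r^8⟩| = 9 and |G| = 18.
By Lagrange, [G : H] = |G|/|H| = 18/9 = 2.

2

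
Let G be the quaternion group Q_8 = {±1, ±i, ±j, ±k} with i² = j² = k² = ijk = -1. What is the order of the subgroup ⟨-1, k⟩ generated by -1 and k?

4

|⟨-1⟩| = 2 and |⟨k⟩| = 4, so |H| is a multiple of lcm(2, 4) = 4 and divides |G| = 8.
Closing under the operation: H = {1, -1, k, -k}, so |H| = 4.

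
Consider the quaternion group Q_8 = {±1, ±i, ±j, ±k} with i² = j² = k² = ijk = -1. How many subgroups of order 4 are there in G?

3

|G| = 8 and 4 | 8, so subgroups of order 4 are possible by Lagrange.
The subgroups of order 4 are: {1, -1, i, -i}; {1, -1, j, -j}; {1, -1, k, -k}.
So G has 3 subgroups of order 4.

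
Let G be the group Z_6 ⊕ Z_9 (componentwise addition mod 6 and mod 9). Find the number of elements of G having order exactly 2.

1

An element (a,b) has order lcm(ord(a), ord(b)); count pairs with lcm equal to 2.
Enumerating gives 1 such elements.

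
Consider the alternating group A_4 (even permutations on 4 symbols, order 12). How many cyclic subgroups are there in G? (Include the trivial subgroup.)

8

A cyclic subgroup of order d is generated by each of its φ(d) elements of order d, so the cyclic subgroups of order d number (#elements of order d)/φ(d).
Cyclic subgroups by order — order 1: 1; order 2: 3; order 3: 4.
Total: 8.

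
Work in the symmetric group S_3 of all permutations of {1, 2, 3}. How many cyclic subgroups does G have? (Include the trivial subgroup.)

5

A cyclic subgroup of order d is generated by each of its φ(d) elements of order d, so the cyclic subgroups of order d number (#elements of order d)/φ(d).
Cyclic subgroups by order — order 1: 1; order 2: 3; order 3: 1.
Total: 5.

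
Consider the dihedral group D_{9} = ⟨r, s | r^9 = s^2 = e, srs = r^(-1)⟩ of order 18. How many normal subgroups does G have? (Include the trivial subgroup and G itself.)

4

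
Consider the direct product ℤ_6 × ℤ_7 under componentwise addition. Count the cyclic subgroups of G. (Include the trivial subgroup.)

A cyclic subgroup of order d is generated by each of its φ(d) elements of order d, so the cyclic subgroups of order d number (#elements of order d)/φ(d).
Cyclic subgroups by order — order 1: 1; order 2: 1; order 3: 1; order 6: 1; order 7: 1; order 14: 1; order 21: 1; order 42: 1.
Total: 8.

8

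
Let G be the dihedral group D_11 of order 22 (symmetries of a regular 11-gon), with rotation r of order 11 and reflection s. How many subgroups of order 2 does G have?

11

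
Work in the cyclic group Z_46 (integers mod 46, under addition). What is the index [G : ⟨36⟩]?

2

|⟨36⟩| = 23 and |G| = 46.
By Lagrange, [G : H] = |G|/|H| = 46/23 = 2.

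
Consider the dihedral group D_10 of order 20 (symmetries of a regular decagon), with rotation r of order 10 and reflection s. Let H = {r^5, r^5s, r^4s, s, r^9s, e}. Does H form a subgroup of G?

No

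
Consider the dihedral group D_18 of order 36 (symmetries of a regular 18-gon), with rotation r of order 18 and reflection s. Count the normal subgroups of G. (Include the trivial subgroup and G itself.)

9

G has 45 subgroups. Checking conjugation-invariance by order — order 1: 1/1 normal; order 2: 1/19 normal; order 3: 1/1 normal; order 4: 0/9 normal; order 6: 1/7 normal; order 9: 1/1 normal; order 12: 0/3 normal; order 18: 3/3 normal; order 36: 1/1 normal.
Total normal subgroups: 9.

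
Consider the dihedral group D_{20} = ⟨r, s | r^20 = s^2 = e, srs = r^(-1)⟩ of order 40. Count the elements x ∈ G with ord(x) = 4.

The elements of order 4 are: r^5, r^15.
That's 2.

2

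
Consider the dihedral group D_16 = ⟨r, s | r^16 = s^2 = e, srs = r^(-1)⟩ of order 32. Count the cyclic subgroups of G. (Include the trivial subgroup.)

Group the elements of G by the cyclic subgroup they generate; each cyclic subgroup of order d accounts for φ(d) elements.
Cyclic subgroups by order — order 1: 1; order 2: 17; order 4: 1; order 8: 1; order 16: 1.
Total: 21.

21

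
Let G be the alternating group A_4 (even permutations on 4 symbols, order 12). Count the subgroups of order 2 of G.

|G| = 12 and 2 | 12, so subgroups of order 2 are possible by Lagrange.
The subgroups of order 2 are: {e, (1 2)(3 4)}; {e, (1 3)(2 4)}; {e, (1 4)(2 3)}.
So G has 3 subgroups of order 2.

3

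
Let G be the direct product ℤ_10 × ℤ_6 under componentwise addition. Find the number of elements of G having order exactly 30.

An element (a,b) has order lcm(ord(a), ord(b)); count pairs with lcm equal to 30.
Enumerating gives 24 such elements.

24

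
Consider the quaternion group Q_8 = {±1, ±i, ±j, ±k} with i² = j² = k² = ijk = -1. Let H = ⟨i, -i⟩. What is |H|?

4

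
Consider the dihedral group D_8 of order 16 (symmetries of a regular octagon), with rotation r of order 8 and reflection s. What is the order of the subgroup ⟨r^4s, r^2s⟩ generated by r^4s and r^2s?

8

|⟨r^4s⟩| = 2 and |⟨r^2s⟩| = 2, so |H| is a multiple of lcm(2, 2) = 2 and divides |G| = 16.
Closing under the operation: H = {e, r^2, r^4, r^6, s, r^2s, r^4s, r^6s}, so |H| = 8.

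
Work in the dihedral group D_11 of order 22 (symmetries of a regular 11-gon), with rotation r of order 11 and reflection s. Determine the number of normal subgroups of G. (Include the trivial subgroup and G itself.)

G has 14 subgroups. Checking conjugation-invariance by order — order 1: 1/1 normal; order 2: 0/11 normal; order 11: 1/1 normal; order 22: 1/1 normal.
Total normal subgroups: 3.

3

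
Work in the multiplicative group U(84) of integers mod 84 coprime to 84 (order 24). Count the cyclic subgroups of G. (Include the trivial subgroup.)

16

Each element a generates a cyclic subgroup ⟨a⟩; distinct elements may generate the same one (a cyclic group of order d has φ(d) generators).
Cyclic subgroups by order — order 1: 1; order 2: 7; order 3: 1; order 6: 7.
Total: 16.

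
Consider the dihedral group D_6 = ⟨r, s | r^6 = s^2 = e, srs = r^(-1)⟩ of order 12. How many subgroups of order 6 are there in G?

3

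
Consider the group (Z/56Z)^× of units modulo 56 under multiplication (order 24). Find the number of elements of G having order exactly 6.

14

Enumerating element orders in G gives 14 elements of order 6.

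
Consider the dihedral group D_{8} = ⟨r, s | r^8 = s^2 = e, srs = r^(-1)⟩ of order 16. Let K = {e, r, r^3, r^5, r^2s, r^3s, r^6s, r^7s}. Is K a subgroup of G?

No

r ∈ K but its inverse r^7 ∉ K, so K is not a subgroup.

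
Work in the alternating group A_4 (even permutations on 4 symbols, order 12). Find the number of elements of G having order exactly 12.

No element of G has order 12 (even though 12 | 12).

0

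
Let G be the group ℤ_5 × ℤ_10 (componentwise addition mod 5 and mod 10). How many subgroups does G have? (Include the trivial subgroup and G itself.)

|G| = 50, so by Lagrange every subgroup order divides 50. Divisors: 1, 2, 5, 10, 25, 50.
Subgroups by order — order 1: 1; order 2: 1; order 5: 6; order 10: 6; order 25: 1; order 50: 1.
Total: 1 + 1 + 6 + 6 + 1 + 1 = 16.

16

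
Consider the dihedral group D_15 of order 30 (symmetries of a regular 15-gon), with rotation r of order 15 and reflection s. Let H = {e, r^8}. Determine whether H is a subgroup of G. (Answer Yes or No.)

No

r^8 ∈ H but its inverse r^7 ∉ H, so H is not a subgroup.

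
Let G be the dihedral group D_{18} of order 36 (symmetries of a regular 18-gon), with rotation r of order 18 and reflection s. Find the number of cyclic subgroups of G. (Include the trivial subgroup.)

24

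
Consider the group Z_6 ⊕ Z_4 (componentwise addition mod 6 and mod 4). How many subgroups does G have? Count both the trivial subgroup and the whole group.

16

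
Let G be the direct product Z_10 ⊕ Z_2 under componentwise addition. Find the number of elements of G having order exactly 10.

12

An element (a,b) has order lcm(ord(a), ord(b)); count pairs with lcm equal to 10.
Enumerating gives 12 such elements.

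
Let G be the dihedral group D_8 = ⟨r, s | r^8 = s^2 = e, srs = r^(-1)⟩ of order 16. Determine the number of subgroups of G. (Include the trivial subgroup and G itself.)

19

|G| = 16, so by Lagrange every subgroup order divides 16. Divisors: 1, 2, 4, 8, 16.
Subgroups by order — order 1: 1; order 2: 9; order 4: 5; order 8: 3; order 16: 1.
Total: 1 + 9 + 5 + 3 + 1 = 19.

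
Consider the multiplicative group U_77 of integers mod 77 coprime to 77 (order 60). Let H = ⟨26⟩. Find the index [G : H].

2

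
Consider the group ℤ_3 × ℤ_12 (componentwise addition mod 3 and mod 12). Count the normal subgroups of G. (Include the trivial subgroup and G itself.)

18

G is abelian, so every subgroup is normal.
G has 18 subgroups in total, hence 18 normal subgroups.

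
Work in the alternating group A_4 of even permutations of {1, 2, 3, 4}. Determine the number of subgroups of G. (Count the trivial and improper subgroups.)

10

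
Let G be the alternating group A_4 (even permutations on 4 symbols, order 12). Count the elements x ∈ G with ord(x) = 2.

3

The elements of order 2 are: (1 2)(3 4), (1 3)(2 4), (1 4)(2 3).
That's 3.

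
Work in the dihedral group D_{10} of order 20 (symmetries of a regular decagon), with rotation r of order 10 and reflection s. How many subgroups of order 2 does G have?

|G| = 20 and 2 | 20, so subgroups of order 2 are possible by Lagrange.
The subgroups of order 2 are: {e, r^2s}; {e, r^3s}; {e, r^4s}; {e, r^5}; … (11 in all).
So G has 11 subgroups of order 2.

11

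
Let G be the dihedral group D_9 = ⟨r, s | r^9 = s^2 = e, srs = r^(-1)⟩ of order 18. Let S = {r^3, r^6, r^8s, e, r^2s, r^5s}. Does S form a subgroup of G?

Yes

|S| = 6 divides |G| = 18, consistent with Lagrange.
S contains the identity, every element's inverse is in S, and S is closed under ·: it is a subgroup.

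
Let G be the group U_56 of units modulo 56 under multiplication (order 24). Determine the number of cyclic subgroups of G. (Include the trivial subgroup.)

16

Group the elements of G by the cyclic subgroup they generate; each cyclic subgroup of order d accounts for φ(d) elements.
Cyclic subgroups by order — order 1: 1; order 2: 7; order 3: 1; order 6: 7.
Total: 16.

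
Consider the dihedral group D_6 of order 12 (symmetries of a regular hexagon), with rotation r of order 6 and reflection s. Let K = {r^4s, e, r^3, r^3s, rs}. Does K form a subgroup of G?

No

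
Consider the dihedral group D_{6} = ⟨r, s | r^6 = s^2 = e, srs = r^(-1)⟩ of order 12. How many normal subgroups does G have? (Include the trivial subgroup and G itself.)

7

G has 16 subgroups. Checking conjugation-invariance by order — order 1: 1/1 normal; order 2: 1/7 normal; order 3: 1/1 normal; order 4: 0/3 normal; order 6: 3/3 normal; order 12: 1/1 normal.
Total normal subgroups: 7.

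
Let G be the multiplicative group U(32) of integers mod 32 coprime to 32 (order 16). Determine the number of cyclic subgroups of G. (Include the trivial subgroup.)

8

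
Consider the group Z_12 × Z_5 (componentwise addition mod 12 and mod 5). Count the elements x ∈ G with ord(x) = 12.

An element (a,b) has order lcm(ord(a), ord(b)); count pairs with lcm equal to 12.
Enumerating gives 4 such elements.

4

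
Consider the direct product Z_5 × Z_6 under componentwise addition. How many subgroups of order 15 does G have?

|G| = 30 and 15 | 30, so subgroups of order 15 are possible by Lagrange.
The subgroups of order 15 are: {(0,0), (0,2), (0,4), (1,0), (1,2), (1,4), (2,0), (2,2), (2,4), (3,0), (3,2), (3,4), (4,0), (4,2), (4,4)}.
So G has 1 subgroup of order 15.

1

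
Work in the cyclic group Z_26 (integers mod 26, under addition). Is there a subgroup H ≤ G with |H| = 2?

2 | 26. A subgroup of order 2 is {0, 13}.

Yes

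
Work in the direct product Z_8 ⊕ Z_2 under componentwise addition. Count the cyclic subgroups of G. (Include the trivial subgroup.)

Group the elements of G by the cyclic subgroup they generate; each cyclic subgroup of order d accounts for φ(d) elements.
Cyclic subgroups by order — order 1: 1; order 2: 3; order 4: 2; order 8: 2.
Total: 8.

8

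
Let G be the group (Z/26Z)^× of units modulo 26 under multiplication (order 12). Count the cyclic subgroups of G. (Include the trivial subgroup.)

6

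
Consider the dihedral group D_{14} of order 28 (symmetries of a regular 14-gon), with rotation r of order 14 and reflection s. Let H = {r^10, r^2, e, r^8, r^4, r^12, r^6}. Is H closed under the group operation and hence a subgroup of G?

|H| = 7 divides |G| = 28, consistent with Lagrange.
H contains the identity, every element's inverse is in H, and H is closed under ·: it is a subgroup.
In fact H = ⟨r^4⟩.

Yes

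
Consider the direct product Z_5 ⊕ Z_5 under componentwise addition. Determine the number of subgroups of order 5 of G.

6

|G| = 25 and 5 | 25, so subgroups of order 5 are possible by Lagrange.
The subgroups of order 5 are: {(0,0), (0,1), (0,2), (0,3), (0,4)}; {(0,0), (1,0), (2,0), (3,0), (4,0)}; {(0,0), (1,1), (2,2), (3,3), (4,4)}; {(0,0), (1,2), (2,4), (3,1), (4,3)}; … (6 in all).
So G has 6 subgroups of order 5.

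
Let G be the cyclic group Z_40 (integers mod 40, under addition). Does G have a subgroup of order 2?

Yes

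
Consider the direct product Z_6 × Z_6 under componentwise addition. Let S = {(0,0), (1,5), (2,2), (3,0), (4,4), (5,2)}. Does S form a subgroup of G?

No

(5,2) ∈ S but its inverse (1,4) ∉ S, so S is not a subgroup.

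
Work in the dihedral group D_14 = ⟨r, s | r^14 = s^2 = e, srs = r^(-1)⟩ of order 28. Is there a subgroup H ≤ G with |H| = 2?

2 | 28. A subgroup of order 2 is {e, r^10s}.

Yes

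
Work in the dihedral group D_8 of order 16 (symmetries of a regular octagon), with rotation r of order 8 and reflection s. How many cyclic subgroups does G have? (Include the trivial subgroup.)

12

Each element a generates a cyclic subgroup ⟨a⟩; distinct elements may generate the same one (a cyclic group of order d has φ(d) generators).
Cyclic subgroups by order — order 1: 1; order 2: 9; order 4: 1; order 8: 1.
Total: 12.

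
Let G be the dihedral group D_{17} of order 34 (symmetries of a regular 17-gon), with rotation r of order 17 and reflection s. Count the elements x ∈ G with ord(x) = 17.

Enumerating element orders in G gives 16 elements of order 17.

16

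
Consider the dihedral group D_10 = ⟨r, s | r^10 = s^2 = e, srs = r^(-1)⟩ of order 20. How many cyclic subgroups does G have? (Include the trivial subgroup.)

A cyclic subgroup of order d is generated by each of its φ(d) elements of order d, so the cyclic subgroups of order d number (#elements of order d)/φ(d).
Cyclic subgroups by order — order 1: 1; order 2: 11; order 5: 1; order 10: 1.
Total: 14.

14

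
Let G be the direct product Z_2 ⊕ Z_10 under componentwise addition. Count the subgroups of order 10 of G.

3

|G| = 20 and 10 | 20, so subgroups of order 10 are possible by Lagrange.
The subgroups of order 10 are: {(0,0), (0,1), (0,2), (0,3), (0,4), (0,5), (0,6), (0,7), (0,8), (0,9)}; {(0,0), (0,2), (0,4), (0,6), (0,8), (1,0), (1,2), (1,4), (1,6), (1,8)}; {(0,0), (0,2), (0,4), (0,6), (0,8), (1,1), (1,3), (1,5), (1,7), (1,9)}.
So G has 3 subgroups of order 10.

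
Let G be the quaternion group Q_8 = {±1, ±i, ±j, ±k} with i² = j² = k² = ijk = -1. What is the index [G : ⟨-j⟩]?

|⟨-j⟩| = 4 and |G| = 8.
By Lagrange, [G : H] = |G|/|H| = 8/4 = 2.

2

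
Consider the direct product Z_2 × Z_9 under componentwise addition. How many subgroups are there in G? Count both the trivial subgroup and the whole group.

|G| = 18, so by Lagrange every subgroup order divides 18. Divisors: 1, 2, 3, 6, 9, 18.
Subgroups by order — order 1: 1; order 2: 1; order 3: 1; order 6: 1; order 9: 1; order 18: 1.
Total: 1 + 1 + 1 + 1 + 1 + 1 = 6.

6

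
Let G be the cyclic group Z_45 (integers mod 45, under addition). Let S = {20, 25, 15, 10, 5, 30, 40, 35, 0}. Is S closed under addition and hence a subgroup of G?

Yes

|S| = 9 divides |G| = 45, consistent with Lagrange.
S contains the identity, every element's inverse is in S, and S is closed under +: it is a subgroup.
In fact S = ⟨35⟩.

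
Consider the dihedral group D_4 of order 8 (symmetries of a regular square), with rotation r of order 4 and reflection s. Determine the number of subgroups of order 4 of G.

3

|G| = 8 and 4 | 8, so subgroups of order 4 are possible by Lagrange.
The subgroups of order 4 are: {e, r, r^2, r^3}; {e, r^2, s, r^2s}; {e, r^2, rs, r^3s}.
So G has 3 subgroups of order 4.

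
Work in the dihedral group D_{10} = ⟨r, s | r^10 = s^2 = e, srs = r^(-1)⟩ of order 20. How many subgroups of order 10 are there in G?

3

|G| = 20 and 10 | 20, so subgroups of order 10 are possible by Lagrange.
The subgroups of order 10 are: {e, r, r^2, r^3, r^4, r^5, r^6, r^7, r^8, r^9}; {e, r^2, r^4, r^6, r^8, s, r^2s, r^4s, r^6s, r^8s}; {e, r^2, r^4, r^6, r^8, rs, r^3s, r^5s, r^7s, r^9s}.
So G has 3 subgroups of order 10.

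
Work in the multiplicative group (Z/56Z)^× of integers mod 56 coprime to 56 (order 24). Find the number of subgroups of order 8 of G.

1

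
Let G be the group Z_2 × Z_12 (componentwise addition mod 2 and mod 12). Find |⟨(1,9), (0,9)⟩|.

|⟨(1,9)⟩| = 4 and |⟨(0,9)⟩| = 4, so |H| is a multiple of lcm(4, 4) = 4 and divides |G| = 24.
Closing under the operation: H = {(0,0), (0,3), (0,6), (0,9), (1,0), (1,3), (1,6), (1,9)}, so |H| = 8.

8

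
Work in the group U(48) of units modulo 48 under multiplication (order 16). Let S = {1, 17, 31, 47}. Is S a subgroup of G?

Yes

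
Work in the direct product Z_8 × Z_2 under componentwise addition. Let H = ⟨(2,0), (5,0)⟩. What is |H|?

8

|⟨(2,0)⟩| = 4 and |⟨(5,0)⟩| = 8, so |H| is a multiple of lcm(4, 8) = 8 and divides |G| = 16.
Closing under the operation: H = {(0,0), (1,0), (2,0), (3,0), (4,0), (5,0), (6,0), (7,0)}, so |H| = 8.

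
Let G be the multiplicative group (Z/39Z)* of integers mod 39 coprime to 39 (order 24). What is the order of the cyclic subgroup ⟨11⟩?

12

Compute successive powers of 11 mod 39: 11, 4, 5, 16, 20, 25, 2, 22, …; 11^12 ≡ 1 (mod 39).
So |⟨11⟩| = 12.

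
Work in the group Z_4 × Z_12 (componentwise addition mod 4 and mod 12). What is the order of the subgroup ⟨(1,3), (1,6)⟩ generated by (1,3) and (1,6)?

|⟨(1,3)⟩| = 4 and |⟨(1,6)⟩| = 4, so |H| is a multiple of lcm(4, 4) = 4 and divides |G| = 48.
Closing under the operation: H = {(0,0), (0,3), (0,6), (0,9), (1,0), (1,3), (1,6), (1,9), (2,0), (2,3), (2,6), (2,9), (3,0), (3,3), (3,6), (3,9)}, so |H| = 16.

16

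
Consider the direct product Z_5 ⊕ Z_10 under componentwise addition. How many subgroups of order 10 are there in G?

6

|G| = 50 and 10 | 50, so subgroups of order 10 are possible by Lagrange.
The subgroups of order 10 are: {(0,0), (0,1), (0,2), (0,3), (0,4), (0,5), (0,6), (0,7), (0,8), (0,9)}; {(0,0), (0,5), (1,0), (1,5), (2,0), (2,5), (3,0), (3,5), (4,0), (4,5)}; {(0,0), (0,5), (1,1), (1,6), (2,2), (2,7), (3,3), (3,8), (4,4), (4,9)}; {(0,0), (0,5), (1,2), (1,7), (2,4), (2,9), (3,1), (3,6), (4,3), (4,8)}; … (6 in all).
So G has 6 subgroups of order 10.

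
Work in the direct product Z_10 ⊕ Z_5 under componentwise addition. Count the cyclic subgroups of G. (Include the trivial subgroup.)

14

A cyclic subgroup of order d is generated by each of its φ(d) elements of order d, so the cyclic subgroups of order d number (#elements of order d)/φ(d).
Cyclic subgroups by order — order 1: 1; order 2: 1; order 5: 6; order 10: 6.
Total: 14.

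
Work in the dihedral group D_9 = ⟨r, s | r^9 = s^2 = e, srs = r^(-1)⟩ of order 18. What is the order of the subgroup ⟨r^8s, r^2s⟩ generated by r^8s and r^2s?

6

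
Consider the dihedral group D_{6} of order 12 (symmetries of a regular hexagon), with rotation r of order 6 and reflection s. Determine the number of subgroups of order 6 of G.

|G| = 12 and 6 | 12, so subgroups of order 6 are possible by Lagrange.
The subgroups of order 6 are: {e, r, r^2, r^3, r^4, r^5}; {e, r^2, r^4, s, r^2s, r^4s}; {e, r^2, r^4, rs, r^3s, r^5s}.
So G has 3 subgroups of order 6.

3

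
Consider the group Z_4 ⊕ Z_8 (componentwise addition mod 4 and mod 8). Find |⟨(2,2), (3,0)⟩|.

|⟨(2,2)⟩| = 4 and |⟨(3,0)⟩| = 4, so |H| is a multiple of lcm(4, 4) = 4 and divides |G| = 32.
Closing under the operation: H = {(0,0), (0,2), (0,4), (0,6), (1,0), (1,2), (1,4), (1,6), (2,0), (2,2), (2,4), (2,6), (3,0), (3,2), (3,4), (3,6)}, so |H| = 16.

16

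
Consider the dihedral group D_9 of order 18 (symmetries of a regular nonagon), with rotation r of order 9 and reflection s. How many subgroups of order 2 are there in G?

9

|G| = 18 and 2 | 18, so subgroups of order 2 are possible by Lagrange.
The subgroups of order 2 are: {e, r^2s}; {e, r^3s}; {e, r^4s}; {e, r^5s}; … (9 in all).
So G has 9 subgroups of order 2.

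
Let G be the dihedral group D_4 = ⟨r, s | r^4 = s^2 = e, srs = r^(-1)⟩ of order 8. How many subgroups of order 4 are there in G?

3

|G| = 8 and 4 | 8, so subgroups of order 4 are possible by Lagrange.
The subgroups of order 4 are: {e, r, r^2, r^3}; {e, r^2, s, r^2s}; {e, r^2, rs, r^3s}.
So G has 3 subgroups of order 4.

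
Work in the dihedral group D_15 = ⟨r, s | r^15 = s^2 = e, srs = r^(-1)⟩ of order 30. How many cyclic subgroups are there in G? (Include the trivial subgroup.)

19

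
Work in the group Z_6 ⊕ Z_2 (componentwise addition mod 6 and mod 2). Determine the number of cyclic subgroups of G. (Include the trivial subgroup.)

Each element a generates a cyclic subgroup ⟨a⟩; distinct elements may generate the same one (a cyclic group of order d has φ(d) generators).
Cyclic subgroups by order — order 1: 1; order 2: 3; order 3: 1; order 6: 3.
Total: 8.

8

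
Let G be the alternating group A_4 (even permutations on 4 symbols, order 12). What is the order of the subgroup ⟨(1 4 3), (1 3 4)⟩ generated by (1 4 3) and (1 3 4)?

3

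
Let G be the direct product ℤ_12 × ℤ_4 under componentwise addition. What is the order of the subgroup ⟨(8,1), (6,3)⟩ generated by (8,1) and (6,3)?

24

|⟨(8,1)⟩| = 12 and |⟨(6,3)⟩| = 4, so |H| is a multiple of lcm(12, 4) = 12 and divides |G| = 48.
Closing under the operation: H = {(0,0), (0,1), (0,2), (0,3), (2,0), (2,1), (2,2), (2,3), (4,0), (4,1), (4,2), (4,3), (6,0), (6,1), (6,2), (6,3), (8,0), (8,1), (8,2), (8,3), (10,0), (10,1), (10,2), (10,3)}, so |H| = 24.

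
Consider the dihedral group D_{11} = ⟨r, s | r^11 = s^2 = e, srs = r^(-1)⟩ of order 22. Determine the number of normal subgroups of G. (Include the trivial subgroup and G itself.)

3

G has 14 subgroups. Checking conjugation-invariance by order — order 1: 1/1 normal; order 2: 0/11 normal; order 11: 1/1 normal; order 22: 1/1 normal.
Total normal subgroups: 3.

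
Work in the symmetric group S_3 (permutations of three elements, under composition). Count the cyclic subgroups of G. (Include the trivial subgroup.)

Group the elements of G by the cyclic subgroup they generate; each cyclic subgroup of order d accounts for φ(d) elements.
Cyclic subgroups by order — order 1: 1; order 2: 3; order 3: 1.
Total: 5.

5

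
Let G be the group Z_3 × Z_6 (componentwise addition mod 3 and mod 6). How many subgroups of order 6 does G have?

|G| = 18 and 6 | 18, so subgroups of order 6 are possible by Lagrange.
The subgroups of order 6 are: {(0,0), (0,1), (0,2), (0,3), (0,4), (0,5)}; {(0,0), (0,3), (1,0), (1,3), (2,0), (2,3)}; {(0,0), (0,3), (1,1), (1,4), (2,2), (2,5)}; {(0,0), (0,3), (1,2), (1,5), (2,1), (2,4)}.
So G has 4 subgroups of order 6.

4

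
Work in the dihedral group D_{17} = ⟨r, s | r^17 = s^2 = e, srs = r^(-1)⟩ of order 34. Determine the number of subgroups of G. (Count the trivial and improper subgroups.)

20

|G| = 34, so by Lagrange every subgroup order divides 34. Divisors: 1, 2, 17, 34.
Subgroups by order — order 1: 1; order 2: 17; order 17: 1; order 34: 1.
Total: 1 + 17 + 1 + 1 = 20.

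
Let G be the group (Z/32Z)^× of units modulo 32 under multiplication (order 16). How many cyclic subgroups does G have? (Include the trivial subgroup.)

8

Group the elements of G by the cyclic subgroup they generate; each cyclic subgroup of order d accounts for φ(d) elements.
Cyclic subgroups by order — order 1: 1; order 2: 3; order 4: 2; order 8: 2.
Total: 8.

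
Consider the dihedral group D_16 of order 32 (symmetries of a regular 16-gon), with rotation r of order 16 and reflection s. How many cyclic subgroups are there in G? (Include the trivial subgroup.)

21

Each element a generates a cyclic subgroup ⟨a⟩; distinct elements may generate the same one (a cyclic group of order d has φ(d) generators).
Cyclic subgroups by order — order 1: 1; order 2: 17; order 4: 1; order 8: 1; order 16: 1.
Total: 21.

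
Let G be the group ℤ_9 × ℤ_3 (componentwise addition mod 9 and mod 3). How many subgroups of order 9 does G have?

|G| = 27 and 9 | 27, so subgroups of order 9 are possible by Lagrange.
The subgroups of order 9 are: {(0,0), (0,1), (0,2), (3,0), (3,1), (3,2), (6,0), (6,1), (6,2)}; {(0,0), (1,0), (2,0), (3,0), (4,0), (5,0), (6,0), (7,0), (8,0)}; {(0,0), (1,1), (2,2), (3,0), (4,1), (5,2), (6,0), (7,1), (8,2)}; {(0,0), (1,2), (2,1), (3,0), (4,2), (5,1), (6,0), (7,2), (8,1)}.
So G has 4 subgroups of order 9.

4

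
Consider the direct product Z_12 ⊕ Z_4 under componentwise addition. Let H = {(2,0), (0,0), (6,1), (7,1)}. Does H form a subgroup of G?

No

(2,0) ∈ H but its inverse (10,0) ∉ H, so H is not a subgroup.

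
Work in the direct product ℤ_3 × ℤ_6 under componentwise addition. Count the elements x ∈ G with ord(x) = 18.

0

An element (a,b) has order lcm(ord(a), ord(b)); count pairs with lcm equal to 18.
Enumerating gives 0 such elements.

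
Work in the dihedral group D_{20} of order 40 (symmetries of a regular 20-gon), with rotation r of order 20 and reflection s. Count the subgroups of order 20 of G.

3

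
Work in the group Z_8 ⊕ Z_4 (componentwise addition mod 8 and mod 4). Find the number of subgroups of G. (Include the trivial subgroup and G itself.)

22

|G| = 32, so by Lagrange every subgroup order divides 32. Divisors: 1, 2, 4, 8, 16, 32.
Subgroups by order — order 1: 1; order 2: 3; order 4: 7; order 8: 7; order 16: 3; order 32: 1.
Total: 1 + 3 + 7 + 7 + 3 + 1 = 22.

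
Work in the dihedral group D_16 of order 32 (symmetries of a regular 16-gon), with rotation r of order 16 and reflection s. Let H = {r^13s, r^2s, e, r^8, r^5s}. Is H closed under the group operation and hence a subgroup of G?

No

|H| = 5 does not divide |G| = 32, so by Lagrange H is not a subgroup.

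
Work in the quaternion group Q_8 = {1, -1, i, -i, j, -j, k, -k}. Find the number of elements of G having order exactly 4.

6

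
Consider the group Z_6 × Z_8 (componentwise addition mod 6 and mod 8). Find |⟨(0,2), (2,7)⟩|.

|⟨(0,2)⟩| = 4 and |⟨(2,7)⟩| = 24, so |H| is a multiple of lcm(4, 24) = 24 and divides |G| = 48.
Closing under the operation: H = {(0,0), (0,1), (0,2), (0,3), (0,4), (0,5), (0,6), (0,7), (2,0), (2,1), (2,2), (2,3), (2,4), (2,5), (2,6), (2,7), (4,0), (4,1), (4,2), (4,3), (4,4), (4,5), (4,6), (4,7)}, so |H| = 24.

24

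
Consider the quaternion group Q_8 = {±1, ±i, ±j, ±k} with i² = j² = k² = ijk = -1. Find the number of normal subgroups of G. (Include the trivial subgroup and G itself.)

6

G has 6 subgroups. Checking conjugation-invariance by order — order 1: 1/1 normal; order 2: 1/1 normal; order 4: 3/3 normal; order 8: 1/1 normal.
Total normal subgroups: 6.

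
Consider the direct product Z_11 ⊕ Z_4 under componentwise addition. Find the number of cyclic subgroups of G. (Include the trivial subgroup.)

Each element a generates a cyclic subgroup ⟨a⟩; distinct elements may generate the same one (a cyclic group of order d has φ(d) generators).
Cyclic subgroups by order — order 1: 1; order 2: 1; order 4: 1; order 11: 1; order 22: 1; order 44: 1.
Total: 6.

6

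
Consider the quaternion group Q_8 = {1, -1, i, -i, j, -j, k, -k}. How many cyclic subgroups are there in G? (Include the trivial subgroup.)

Group the elements of G by the cyclic subgroup they generate; each cyclic subgroup of order d accounts for φ(d) elements.
Cyclic subgroups by order — order 1: 1; order 2: 1; order 4: 3.
Total: 5.

5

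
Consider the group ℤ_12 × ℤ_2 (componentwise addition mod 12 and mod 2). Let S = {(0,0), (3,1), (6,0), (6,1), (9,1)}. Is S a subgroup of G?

|S| = 5 does not divide |G| = 24, so by Lagrange S is not a subgroup.

No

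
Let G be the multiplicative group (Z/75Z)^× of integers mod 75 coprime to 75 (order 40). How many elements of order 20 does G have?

Enumerating element orders in G gives 16 elements of order 20.

16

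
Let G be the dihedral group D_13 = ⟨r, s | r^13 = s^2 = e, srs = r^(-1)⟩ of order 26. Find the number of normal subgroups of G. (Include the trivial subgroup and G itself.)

G has 16 subgroups. Checking conjugation-invariance by order — order 1: 1/1 normal; order 2: 0/13 normal; order 13: 1/1 normal; order 26: 1/1 normal.
Total normal subgroups: 3.

3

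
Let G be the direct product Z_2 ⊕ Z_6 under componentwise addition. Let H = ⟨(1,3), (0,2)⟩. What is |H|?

6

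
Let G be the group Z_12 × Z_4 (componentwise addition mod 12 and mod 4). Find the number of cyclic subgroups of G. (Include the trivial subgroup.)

Each element a generates a cyclic subgroup ⟨a⟩; distinct elements may generate the same one (a cyclic group of order d has φ(d) generators).
Cyclic subgroups by order — order 1: 1; order 2: 3; order 3: 1; order 4: 6; order 6: 3; order 12: 6.
Total: 20.

20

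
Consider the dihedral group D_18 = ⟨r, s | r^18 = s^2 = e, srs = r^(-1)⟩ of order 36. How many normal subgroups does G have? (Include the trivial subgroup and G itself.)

9

G has 45 subgroups. Checking conjugation-invariance by order — order 1: 1/1 normal; order 2: 1/19 normal; order 3: 1/1 normal; order 4: 0/9 normal; order 6: 1/7 normal; order 9: 1/1 normal; order 12: 0/3 normal; order 18: 3/3 normal; order 36: 1/1 normal.
Total normal subgroups: 9.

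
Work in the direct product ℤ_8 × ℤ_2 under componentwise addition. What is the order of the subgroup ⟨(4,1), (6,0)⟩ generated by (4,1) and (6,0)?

8

|⟨(4,1)⟩| = 2 and |⟨(6,0)⟩| = 4, so |H| is a multiple of lcm(2, 4) = 4 and divides |G| = 16.
Closing under the operation: H = {(0,0), (0,1), (2,0), (2,1), (4,0), (4,1), (6,0), (6,1)}, so |H| = 8.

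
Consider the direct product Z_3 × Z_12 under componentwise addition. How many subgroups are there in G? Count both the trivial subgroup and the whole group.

|G| = 36, so by Lagrange every subgroup order divides 36. Divisors: 1, 2, 3, 4, 6, 9, 12, 18, 36.
Subgroups by order — order 1: 1; order 2: 1; order 3: 4; order 4: 1; order 6: 4; order 9: 1; order 12: 4; order 18: 1; order 36: 1.
Total: 1 + 1 + 4 + 1 + 4 + 1 + 4 + 1 + 1 = 18.

18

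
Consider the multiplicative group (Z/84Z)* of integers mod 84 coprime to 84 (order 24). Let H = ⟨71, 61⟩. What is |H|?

|⟨71⟩| = 2 and |⟨61⟩| = 6, so |H| is a multiple of lcm(2, 6) = 6 and divides |G| = 24.
Closing under the operation: H = {1, 11, 13, 23, 25, 37, 47, 59, 61, 71, 73, 83}, so |H| = 12.

12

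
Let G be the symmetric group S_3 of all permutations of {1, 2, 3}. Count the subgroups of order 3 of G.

1

|G| = 6 and 3 | 6, so subgroups of order 3 are possible by Lagrange.
The subgroups of order 3 are: {e, (1 2 3), (1 3 2)}.
So G has 1 subgroup of order 3.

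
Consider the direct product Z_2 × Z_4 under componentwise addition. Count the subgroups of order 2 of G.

|G| = 8 and 2 | 8, so subgroups of order 2 are possible by Lagrange.
The subgroups of order 2 are: {(0,0), (0,2)}; {(0,0), (1,0)}; {(0,0), (1,2)}.
So G has 3 subgroups of order 2.

3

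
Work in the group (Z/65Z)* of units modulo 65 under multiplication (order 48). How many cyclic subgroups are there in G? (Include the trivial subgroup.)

20

Group the elements of G by the cyclic subgroup they generate; each cyclic subgroup of order d accounts for φ(d) elements.
Cyclic subgroups by order — order 1: 1; order 2: 3; order 3: 1; order 4: 6; order 6: 3; order 12: 6.
Total: 20.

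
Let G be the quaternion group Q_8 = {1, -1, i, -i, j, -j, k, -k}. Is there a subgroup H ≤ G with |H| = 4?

Yes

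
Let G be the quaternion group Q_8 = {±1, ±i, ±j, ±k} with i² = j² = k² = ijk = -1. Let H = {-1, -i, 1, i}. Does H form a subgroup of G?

Yes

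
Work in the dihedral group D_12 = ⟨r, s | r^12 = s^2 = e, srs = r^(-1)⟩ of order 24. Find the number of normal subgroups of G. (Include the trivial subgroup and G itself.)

G has 34 subgroups. Checking conjugation-invariance by order — order 1: 1/1 normal; order 2: 1/13 normal; order 3: 1/1 normal; order 4: 1/7 normal; order 6: 1/5 normal; order 8: 0/3 normal; order 12: 3/3 normal; order 24: 1/1 normal.
Total normal subgroups: 9.

9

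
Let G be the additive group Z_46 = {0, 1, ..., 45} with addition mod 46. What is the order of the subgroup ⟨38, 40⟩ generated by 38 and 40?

23

|⟨38⟩| = 23 and |⟨40⟩| = 23, so |H| is a multiple of lcm(23, 23) = 23 and divides |G| = 46.
Closing under the operation: H = {0, 2, 4, 6, 8, 10, 12, 14, 16, 18, 20, 22, 24, 26, 28, 30, 32, 34, 36, 38, 40, 42, 44}, so |H| = 23.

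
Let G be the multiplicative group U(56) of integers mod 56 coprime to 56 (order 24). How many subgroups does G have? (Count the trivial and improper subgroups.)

|G| = 24, so by Lagrange every subgroup order divides 24. Divisors: 1, 2, 3, 4, 6, 8, 12, 24.
Subgroups by order — order 1: 1; order 2: 7; order 3: 1; order 4: 7; order 6: 7; order 8: 1; order 12: 7; order 24: 1.
Total: 1 + 7 + 1 + 7 + 7 + 1 + 7 + 1 = 32.

32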